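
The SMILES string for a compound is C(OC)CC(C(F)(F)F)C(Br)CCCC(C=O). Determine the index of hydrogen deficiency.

1

Atom tally by fragment:
  CH3OCH2 → C:2 H:5 O:1
  CH2 → C:1 H:2
  CH(CF3) → C:2 H:1 F:3
  CH(Br) → C:1 H:1 Br:1
  CH2 → C:1 H:2
  CH2 → C:1 H:2
  CH2 → C:1 H:2
  CH2CHO → C:2 H:3 O:1
Element totals:
  C: 11
  H: 18
  Br: 1
  F: 3
  O: 2
Molecular formula: C11H18BrF3O2.
DoU = (2C + 2 + N − H − X) / 2 = (2·11 + 2 + 0 − 18 − 4) / 2 = 1.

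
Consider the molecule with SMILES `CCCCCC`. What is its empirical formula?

Atom tally by fragment:
  CH3 → C:1 H:3
  CH2 → C:1 H:2
  CH2 → C:1 H:2
  CH2 → C:1 H:2
  CH2 → C:1 H:2
  CH3 → C:1 H:3
Element totals:
  C: 6
  H: 14
Molecular formula: C6H14.
gcd of subscripts = 2; dividing each by 2:
  C: 6/2 = 3
  H: 14/2 = 7

C3H7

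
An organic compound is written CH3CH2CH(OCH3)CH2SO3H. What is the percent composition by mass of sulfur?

19.06%

Element totals:
  C: 5
  H: 12
  O: 4
  S: 1
Molecular formula: C5H12O4S.
Molar mass = 168.207 g/mol.
Mass from S: 1 × 32.06 = 32.060 g/mol.
%S = 32.060 / 168.207 × 100 = 19.06%.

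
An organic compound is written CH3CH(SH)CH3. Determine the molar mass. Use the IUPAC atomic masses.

76.16 g/mol

Atom tally by fragment:
  CH3 → C:1 H:3
  CH(SH) → C:1 H:2 S:1
  CH3 → C:1 H:3
Element totals:
  C: 3
  H: 8
  S: 1
Molecular formula: C3H8S.
  M = 3(12.011) + 8(1.008) + 32.06
    = 36.033 + 8.064 + 32.060 = 76.157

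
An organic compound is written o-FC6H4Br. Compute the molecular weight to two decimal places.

Element totals:
  C: 6
  H: 4
  Br: 1
  F: 1
Molecular formula: C6H4BrF.
  M = 6(12.011) + 4(1.008) + 79.904 + 18.998
    = 72.066 + 4.032 + 79.904 + 18.998 = 175.000

175.00 g/mol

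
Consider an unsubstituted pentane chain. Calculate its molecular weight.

Atom tally by fragment:
  CH3 → C:1 H:3
  CH2 → C:1 H:2
  CH2 → C:1 H:2
  CH2 → C:1 H:2
  CH3 → C:1 H:3
Element totals:
  C: 5
  H: 12
Molecular formula: C5H12.
  M = 5(12.011) + 12(1.008)
    = 60.055 + 12.096 = 72.151

72.15 g/mol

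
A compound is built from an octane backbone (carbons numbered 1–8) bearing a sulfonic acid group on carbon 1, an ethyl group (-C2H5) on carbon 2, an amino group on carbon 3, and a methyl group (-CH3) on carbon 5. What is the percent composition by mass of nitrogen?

Atom tally by fragment:
  HO3SCH2 → C:1 H:3 S:1 O:3
  CH(C2H5) → C:3 H:6
  CH(NH2) → C:1 H:3 N:1
  CH2 → C:1 H:2
  CH(CH3) → C:2 H:4
  CH2 → C:1 H:2
  CH2 → C:1 H:2
  CH3 → C:1 H:3
Element totals:
  C: 11
  H: 25
  N: 1
  O: 3
  S: 1
Molecular formula: C11H25NO3S.
Molar mass = 251.385 g/mol.
Mass from N: 1 × 14.007 = 14.007 g/mol.
%N = 14.007 / 251.385 × 100 = 5.57%.

5.57%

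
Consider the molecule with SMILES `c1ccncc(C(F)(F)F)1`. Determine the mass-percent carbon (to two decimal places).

48.99%

Atom tally by fragment:
  pyridine ring core → C:5 H:5 N:1
  (− 1 ring H displaced by substituents)
  + CF3 → C:1 F:3
Element totals:
  C: 6
  H: 4
  F: 3
  N: 1
Molecular formula: C6H4F3N.
Molar mass = 147.099 g/mol.
Mass from C: 6 × 12.011 = 72.066 g/mol.
%C = 72.066 / 147.099 × 100 = 48.99%.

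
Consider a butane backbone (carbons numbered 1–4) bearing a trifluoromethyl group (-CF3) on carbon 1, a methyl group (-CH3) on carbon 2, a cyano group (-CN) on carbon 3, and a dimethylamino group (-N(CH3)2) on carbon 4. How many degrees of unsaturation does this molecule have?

Atom tally by fragment:
  F3CCH2 → C:2 H:2 F:3
  CH(CH3) → C:2 H:4
  CH(CN) → C:2 H:1 N:1
  CH2N(CH3)2 → C:3 H:8 N:1
Element totals:
  C: 9
  H: 15
  F: 3
  N: 2
Molecular formula: C9H15F3N2.
DoU = (2C + 2 + N − H − X) / 2 = (2·9 + 2 + 2 − 15 − 3) / 2 = 2.

2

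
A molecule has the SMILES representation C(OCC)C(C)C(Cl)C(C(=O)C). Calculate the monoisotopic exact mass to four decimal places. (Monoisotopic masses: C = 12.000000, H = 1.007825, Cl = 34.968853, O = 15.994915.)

192.0917

Atom tally by fragment:
  C2H5OCH2 → C:3 H:7 O:1
  CH(CH3) → C:2 H:4
  CH(Cl) → C:1 H:1 Cl:1
  CH2COCH3 → C:3 H:5 O:1
Element totals:
  C: 9
  H: 17
  Cl: 1
  O: 2
Molecular formula: C9H17ClO2.
  M = 9(12.0) + 17(1.007825) + 34.968853 + 2(15.994915)
    = 108.000000 + 17.133025 + 34.968853 + 31.989830 = 192.091708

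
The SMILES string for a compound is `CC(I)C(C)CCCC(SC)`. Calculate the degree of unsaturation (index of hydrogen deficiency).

0

Atom tally by fragment:
  CH3 → C:1 H:3
  CH(I) → C:1 H:1 I:1
  CH(CH3) → C:2 H:4
  CH2 → C:1 H:2
  CH2 → C:1 H:2
  CH2 → C:1 H:2
  CH2SCH3 → C:2 H:5 S:1
Element totals:
  C: 9
  H: 19
  I: 1
  S: 1
Molecular formula: C9H19IS.
DoU = (2C + 2 + N − H − X) / 2 = (2·9 + 2 + 0 − 19 − 1) / 2 = 0.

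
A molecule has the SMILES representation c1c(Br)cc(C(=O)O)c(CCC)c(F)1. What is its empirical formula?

Atom tally by fragment:
  benzene ring core → C:6 H:6
  (− 4 ring H displaced by substituents)
  + Br → Br:1
  + COOH → C:1 H:1 O:2
  + CH2CH2CH3 → C:3 H:7
  + F → F:1
Element totals:
  C: 10
  H: 10
  Br: 1
  F: 1
  O: 2
Molecular formula: C10H10BrFO2.
gcd of subscripts (1, 10, 1, 10, 2) = 1, so the empirical formula equals the molecular formula.

C10H10BrFO2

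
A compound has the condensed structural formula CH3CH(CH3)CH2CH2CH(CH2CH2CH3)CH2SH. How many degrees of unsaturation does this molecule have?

0

Atom tally by fragment:
  CH3 → C:1 H:3
  CH(CH3) → C:2 H:4
  CH2 → C:1 H:2
  CH2 → C:1 H:2
  CH(CH2CH2CH3) → C:4 H:8
  CH2SH → C:1 H:3 S:1
Element totals:
  C: 10
  H: 22
  S: 1
Molecular formula: C10H22S.
DoU = (2C + 2 + N − H − X) / 2 = (2·10 + 2 + 0 − 22 − 0) / 2 = 0.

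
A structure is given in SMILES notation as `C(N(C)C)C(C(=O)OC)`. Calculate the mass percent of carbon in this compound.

54.94%

Atom tally by fragment:
  (CH3)2NCH2 → C:3 H:8 N:1
  CH2COOCH3 → C:3 H:5 O:2
Element totals:
  C: 6
  H: 13
  N: 1
  O: 2
Molecular formula: C6H13NO2.
Molar mass = 131.175 g/mol.
Mass from C: 6 × 12.011 = 72.066 g/mol.
%C = 72.066 / 131.175 × 100 = 54.94%.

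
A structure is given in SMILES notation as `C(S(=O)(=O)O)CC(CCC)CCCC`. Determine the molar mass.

Atom tally by fragment:
  HO3SCH2 → C:1 H:3 S:1 O:3
  CH2 → C:1 H:2
  CH(CH2CH2CH3) → C:4 H:8
  CH2 → C:1 H:2
  CH2 → C:1 H:2
  CH2 → C:1 H:2
  CH3 → C:1 H:3
Element totals:
  C: 10
  H: 22
  O: 3
  S: 1
Molecular formula: C10H22O3S.
  M = 10(12.011) + 22(1.008) + 3(15.999) + 32.06
    = 120.110 + 22.176 + 47.997 + 32.060 = 222.343

222.34 g/mol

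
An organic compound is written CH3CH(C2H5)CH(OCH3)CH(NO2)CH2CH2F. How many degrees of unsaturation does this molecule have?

1

Element totals:
  C: 9
  H: 18
  F: 1
  N: 1
  O: 3
Molecular formula: C9H18FNO3.
DoU = (2C + 2 + N − H − X) / 2 = (2·9 + 2 + 1 − 18 − 1) / 2 = 1.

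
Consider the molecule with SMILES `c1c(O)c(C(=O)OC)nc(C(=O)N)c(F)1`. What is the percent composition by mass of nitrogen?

Atom tally by fragment:
  pyridine ring core → C:5 H:5 N:1
  (− 4 ring H displaced by substituents)
  + OH → O:1 H:1
  + COOCH3 → C:2 H:3 O:2
  + CONH2 → C:1 H:2 O:1 N:1
  + F → F:1
Element totals:
  C: 8
  H: 7
  F: 1
  N: 2
  O: 4
Molecular formula: C8H7FN2O4.
Molar mass = 214.152 g/mol.
Mass from N: 2 × 14.007 = 28.014 g/mol.
%N = 28.014 / 214.152 × 100 = 13.08%.

13.08%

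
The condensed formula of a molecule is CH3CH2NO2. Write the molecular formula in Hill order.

C2H5NO2

Atom tally by fragment:
  CH3 → C:1 H:3
  CH2NO2 → C:1 H:2 N:1 O:2
Element totals:
  C: 2
  H: 5
  N: 1
  O: 2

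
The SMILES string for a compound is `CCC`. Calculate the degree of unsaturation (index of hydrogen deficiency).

0

Atom tally by fragment:
  CH3 → C:1 H:3
  CH2 → C:1 H:2
  CH3 → C:1 H:3
Element totals:
  C: 3
  H: 8
Molecular formula: C3H8.
DoU = (2C + 2 + N − H − X) / 2 = (2·3 + 2 + 0 − 8 − 0) / 2 = 0.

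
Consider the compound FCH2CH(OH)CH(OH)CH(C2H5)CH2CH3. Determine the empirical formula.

Element totals:
  C: 8
  H: 17
  F: 1
  O: 2
Molecular formula: C8H17FO2.
gcd of subscripts (8, 1, 17, 2) = 1, so the empirical formula equals the molecular formula.

C8H17FO2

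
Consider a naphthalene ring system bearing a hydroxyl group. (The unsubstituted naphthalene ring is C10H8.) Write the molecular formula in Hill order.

Atom tally by fragment:
  naphthalene ring system core → C:10 H:8
  (− 1 ring H displaced by substituents)
  + OH → O:1 H:1
Element totals:
  C: 10
  H: 8
  O: 1

C10H8O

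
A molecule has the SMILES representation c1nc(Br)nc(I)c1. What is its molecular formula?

Atom tally by fragment:
  pyrimidine ring core → C:4 H:4 N:2
  (− 2 ring H displaced by substituents)
  + Br → Br:1
  + I → I:1
Element totals:
  C: 4
  H: 2
  Br: 1
  I: 1
  N: 2

C4H2BrIN2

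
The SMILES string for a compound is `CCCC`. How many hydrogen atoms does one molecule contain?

Atom tally by fragment:
  CH3 → C:1 H:3
  CH2 → C:1 H:2
  CH2 → C:1 H:2
  CH3 → C:1 H:3
Element totals:
  C: 4
  H: 10

10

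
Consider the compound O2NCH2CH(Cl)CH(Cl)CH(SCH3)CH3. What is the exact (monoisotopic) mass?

230.9888

Atom tally by fragment:
  O2NCH2 → C:1 H:2 N:1 O:2
  CH(Cl) → C:1 H:1 Cl:1
  CH(Cl) → C:1 H:1 Cl:1
  CH(SCH3) → C:2 H:4 S:1
  CH3 → C:1 H:3
Element totals:
  C: 6
  H: 11
  Cl: 2
  N: 1
  O: 2
  S: 1
Molecular formula: C6H11Cl2NO2S.
  M = 6(12.0) + 11(1.007825) + 2(34.968853) + 14.003074 + 2(15.994915) + 31.972071
    = 72.000000 + 11.086075 + 69.937706 + 14.003074 + 31.989830 + 31.972071 = 230.988756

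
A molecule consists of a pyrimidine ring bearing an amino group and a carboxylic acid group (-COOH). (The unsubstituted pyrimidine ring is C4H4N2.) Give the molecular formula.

C5H5N3O2

Atom tally by fragment:
  pyrimidine ring core → C:4 H:4 N:2
  (− 2 ring H displaced by substituents)
  + NH2 → N:1 H:2
  + COOH → C:1 H:1 O:2
Element totals:
  C: 5
  H: 5
  N: 3
  O: 2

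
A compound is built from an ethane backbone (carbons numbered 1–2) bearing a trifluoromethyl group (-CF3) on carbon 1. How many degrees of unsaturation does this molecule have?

Atom tally by fragment:
  F3CCH2 → C:2 H:2 F:3
  CH3 → C:1 H:3
Element totals:
  C: 3
  H: 5
  F: 3
Molecular formula: C3H5F3.
DoU = (2C + 2 + N − H − X) / 2 = (2·3 + 2 + 0 − 5 − 3) / 2 = 0.

0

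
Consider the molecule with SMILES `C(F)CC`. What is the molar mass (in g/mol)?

Atom tally by fragment:
  FCH2 → C:1 H:2 F:1
  CH2 → C:1 H:2
  CH3 → C:1 H:3
Element totals:
  C: 3
  H: 7
  F: 1
Molecular formula: C3H7F.
  M = 3(12.011) + 7(1.008) + 18.998
    = 36.033 + 7.056 + 18.998 = 62.087

62.09 g/mol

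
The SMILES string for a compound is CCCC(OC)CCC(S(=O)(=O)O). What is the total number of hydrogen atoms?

18

Atom tally by fragment:
  CH3 → C:1 H:3
  CH2 → C:1 H:2
  CH2 → C:1 H:2
  CH(OCH3) → C:2 H:4 O:1
  CH2 → C:1 H:2
  CH2 → C:1 H:2
  CH2SO3H → C:1 H:3 S:1 O:3
Element totals:
  C: 8
  H: 18
  O: 4
  S: 1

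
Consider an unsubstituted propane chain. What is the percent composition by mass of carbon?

Atom tally by fragment:
  CH3 → C:1 H:3
  CH2 → C:1 H:2
  CH3 → C:1 H:3
Element totals:
  C: 3
  H: 8
Molecular formula: C3H8.
Molar mass = 44.097 g/mol.
Mass from C: 3 × 12.011 = 36.033 g/mol.
%C = 36.033 / 44.097 × 100 = 81.71%.

81.71%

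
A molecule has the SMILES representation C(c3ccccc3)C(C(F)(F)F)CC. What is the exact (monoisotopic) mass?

202.0969

Atom tally by fragment:
  C6H5CH2 → C:7 H:7
  CH(CF3) → C:2 H:1 F:3
  CH2 → C:1 H:2
  CH3 → C:1 H:3
Element totals:
  C: 11
  H: 13
  F: 3
Molecular formula: C11H13F3.
  M = 11(12.0) + 13(1.007825) + 3(18.998403)
    = 132.000000 + 13.101725 + 56.995209 = 202.096934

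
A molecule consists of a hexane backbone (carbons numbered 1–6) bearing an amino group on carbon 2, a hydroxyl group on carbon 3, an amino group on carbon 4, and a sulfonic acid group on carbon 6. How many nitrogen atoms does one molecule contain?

Atom tally by fragment:
  CH3 → C:1 H:3
  CH(NH2) → C:1 H:3 N:1
  CH(OH) → C:1 H:2 O:1
  CH(NH2) → C:1 H:3 N:1
  CH2 → C:1 H:2
  CH2SO3H → C:1 H:3 S:1 O:3
Element totals:
  C: 6
  H: 16
  N: 2
  O: 4
  S: 1

2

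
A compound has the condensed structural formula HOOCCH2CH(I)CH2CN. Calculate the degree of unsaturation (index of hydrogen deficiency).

Atom tally by fragment:
  HOOCCH2 → C:2 H:3 O:2
  CH(I) → C:1 H:1 I:1
  CH2CN → C:2 H:2 N:1
Element totals:
  C: 5
  H: 6
  I: 1
  N: 1
  O: 2
Molecular formula: C5H6INO2.
DoU = (2C + 2 + N − H − X) / 2 = (2·5 + 2 + 1 − 6 − 1) / 2 = 3.

3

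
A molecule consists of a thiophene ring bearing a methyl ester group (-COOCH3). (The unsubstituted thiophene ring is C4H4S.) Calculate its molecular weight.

142.17 g/mol

Atom tally by fragment:
  thiophene ring core → C:4 H:4 S:1
  (− 1 ring H displaced by substituents)
  + COOCH3 → C:2 H:3 O:2
Element totals:
  C: 6
  H: 6
  O: 2
  S: 1
Molecular formula: C6H6O2S.
  M = 6(12.011) + 6(1.008) + 2(15.999) + 32.06
    = 72.066 + 6.048 + 31.998 + 32.060 = 142.172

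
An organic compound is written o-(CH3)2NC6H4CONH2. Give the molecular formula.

Atom tally by fragment:
  benzene ring core → C:6 H:6
  (− 2 ring H displaced by substituents)
  + N(CH3)2 → N:1 C:2 H:6
  + CONH2 → C:1 H:2 O:1 N:1
Element totals:
  C: 9
  H: 12
  N: 2
  O: 1

C9H12N2O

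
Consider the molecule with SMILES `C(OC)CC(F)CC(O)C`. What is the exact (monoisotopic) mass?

Atom tally by fragment:
  CH3OCH2 → C:2 H:5 O:1
  CH2 → C:1 H:2
  CH(F) → C:1 H:1 F:1
  CH2 → C:1 H:2
  CH(OH) → C:1 H:2 O:1
  CH3 → C:1 H:3
Element totals:
  C: 7
  H: 15
  F: 1
  O: 2
Molecular formula: C7H15FO2.
  M = 7(12.0) + 15(1.007825) + 18.998403 + 2(15.994915)
    = 84.000000 + 15.117375 + 18.998403 + 31.989830 = 150.105608

150.1056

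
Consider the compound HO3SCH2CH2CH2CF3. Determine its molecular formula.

C4H7F3O3S

Element totals:
  C: 4
  H: 7
  F: 3
  O: 3
  S: 1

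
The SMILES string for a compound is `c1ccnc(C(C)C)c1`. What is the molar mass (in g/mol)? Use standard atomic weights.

Atom tally by fragment:
  pyridine ring core → C:5 H:5 N:1
  (− 1 ring H displaced by substituents)
  + CH(CH3)2 → C:3 H:7
Element totals:
  C: 8
  H: 11
  N: 1
Molecular formula: C8H11N.
  M = 8(12.011) + 11(1.008) + 14.007
    = 96.088 + 11.088 + 14.007 = 121.183

121.18 g/mol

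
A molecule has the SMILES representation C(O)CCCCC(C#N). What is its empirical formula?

C7H13NO

Atom tally by fragment:
  HOCH2 → C:1 H:3 O:1
  CH2 → C:1 H:2
  CH2 → C:1 H:2
  CH2 → C:1 H:2
  CH2 → C:1 H:2
  CH2CN → C:2 H:2 N:1
Element totals:
  C: 7
  H: 13
  N: 1
  O: 1
Molecular formula: C7H13NO.
gcd of subscripts (7, 13, 1, 1) = 1, so the empirical formula equals the molecular formula.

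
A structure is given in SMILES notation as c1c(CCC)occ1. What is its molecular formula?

C7H10O

Atom tally by fragment:
  furan ring core → C:4 H:4 O:1
  (− 1 ring H displaced by substituents)
  + CH2CH2CH3 → C:3 H:7
Element totals:
  C: 7
  H: 10
  O: 1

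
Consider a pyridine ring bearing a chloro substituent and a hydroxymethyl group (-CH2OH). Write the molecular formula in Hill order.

Atom tally by fragment:
  pyridine ring core → C:5 H:5 N:1
  (− 2 ring H displaced by substituents)
  + Cl → Cl:1
  + CH2OH → C:1 H:3 O:1
Element totals:
  C: 6
  H: 6
  Cl: 1
  N: 1
  O: 1

C6H6ClNO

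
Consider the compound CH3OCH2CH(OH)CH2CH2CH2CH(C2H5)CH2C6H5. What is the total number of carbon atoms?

Atom tally by fragment:
  CH3OCH2 → C:2 H:5 O:1
  CH(OH) → C:1 H:2 O:1
  CH2 → C:1 H:2
  CH2 → C:1 H:2
  CH2 → C:1 H:2
  CH(C2H5) → C:3 H:6
  CH2C6H5 → C:7 H:7
Element totals:
  C: 16
  H: 26
  O: 2

16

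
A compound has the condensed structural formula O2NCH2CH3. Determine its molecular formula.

Element totals:
  C: 2
  H: 5
  N: 1
  O: 2

C2H5NO2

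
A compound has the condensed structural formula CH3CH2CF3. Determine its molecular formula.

Atom tally by fragment:
  CH3 → C:1 H:3
  CH2CF3 → C:2 H:2 F:3
Element totals:
  C: 3
  H: 5
  F: 3

C3H5F3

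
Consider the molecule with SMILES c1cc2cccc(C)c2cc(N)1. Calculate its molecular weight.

Atom tally by fragment:
  naphthalene ring system core → C:10 H:8
  (− 2 ring H displaced by substituents)
  + CH3 → C:1 H:3
  + NH2 → N:1 H:2
Element totals:
  C: 11
  H: 11
  N: 1
Molecular formula: C11H11N.
  M = 11(12.011) + 11(1.008) + 14.007
    = 132.121 + 11.088 + 14.007 = 157.216

157.22 g/mol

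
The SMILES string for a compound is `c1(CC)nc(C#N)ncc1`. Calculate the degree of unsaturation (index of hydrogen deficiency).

Atom tally by fragment:
  pyrimidine ring core → C:4 H:4 N:2
  (− 2 ring H displaced by substituents)
  + C2H5 → C:2 H:5
  + CN → C:1 N:1
Element totals:
  C: 7
  H: 7
  N: 3
Molecular formula: C7H7N3.
DoU = (2C + 2 + N − H − X) / 2 = (2·7 + 2 + 3 − 7 − 0) / 2 = 6.

6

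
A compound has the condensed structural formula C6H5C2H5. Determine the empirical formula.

C4H5

Atom tally by fragment:
  benzene ring core → C:6 H:6
  (− 1 ring H displaced by substituents)
  + C2H5 → C:2 H:5
Element totals:
  C: 8
  H: 10
Molecular formula: C8H10.
gcd of subscripts = 2; dividing each by 2:
  C: 8/2 = 4
  H: 10/2 = 5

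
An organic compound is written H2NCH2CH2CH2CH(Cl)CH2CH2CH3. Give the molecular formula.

Atom tally by fragment:
  H2NCH2 → C:1 H:4 N:1
  CH2 → C:1 H:2
  CH2 → C:1 H:2
  CH(Cl) → C:1 H:1 Cl:1
  CH2 → C:1 H:2
  CH2 → C:1 H:2
  CH3 → C:1 H:3
Element totals:
  C: 7
  H: 16
  Cl: 1
  N: 1

C7H16ClN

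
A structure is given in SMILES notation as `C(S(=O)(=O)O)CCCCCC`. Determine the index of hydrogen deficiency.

Atom tally by fragment:
  HO3SCH2 → C:1 H:3 S:1 O:3
  CH2 → C:1 H:2
  CH2 → C:1 H:2
  CH2 → C:1 H:2
  CH2 → C:1 H:2
  CH2 → C:1 H:2
  CH3 → C:1 H:3
Element totals:
  C: 7
  H: 16
  O: 3
  S: 1
Molecular formula: C7H16O3S.
DoU = (2C + 2 + N − H − X) / 2 = (2·7 + 2 + 0 − 16 − 0) / 2 = 0.

0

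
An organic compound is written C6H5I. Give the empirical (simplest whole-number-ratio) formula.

Atom tally by fragment:
  benzene ring core → C:6 H:6
  (− 1 ring H displaced by substituents)
  + I → I:1
Element totals:
  C: 6
  H: 5
  I: 1
Molecular formula: C6H5I.
gcd of subscripts (6, 5, 1) = 1, so the empirical formula equals the molecular formula.

C6H5I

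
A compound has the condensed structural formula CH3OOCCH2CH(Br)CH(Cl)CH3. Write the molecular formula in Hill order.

Atom tally by fragment:
  CH3OOCCH2 → C:3 H:5 O:2
  CH(Br) → C:1 H:1 Br:1
  CH(Cl) → C:1 H:1 Cl:1
  CH3 → C:1 H:3
Element totals:
  C: 6
  H: 10
  Br: 1
  Cl: 1
  O: 2

C6H10BrClO2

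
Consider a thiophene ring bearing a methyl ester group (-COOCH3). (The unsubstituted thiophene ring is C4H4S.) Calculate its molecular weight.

Atom tally by fragment:
  thiophene ring core → C:4 H:4 S:1
  (− 1 ring H displaced by substituents)
  + COOCH3 → C:2 H:3 O:2
Element totals:
  C: 6
  H: 6
  O: 2
  S: 1
Molecular formula: C6H6O2S.
  M = 6(12.011) + 6(1.008) + 2(15.999) + 32.06
    = 72.066 + 6.048 + 31.998 + 32.060 = 142.172

142.17 g/mol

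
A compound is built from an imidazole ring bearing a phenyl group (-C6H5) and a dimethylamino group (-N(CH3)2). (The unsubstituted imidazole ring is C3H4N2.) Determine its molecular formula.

C11H13N3

Atom tally by fragment:
  imidazole ring core → C:3 H:4 N:2
  (− 2 ring H displaced by substituents)
  + C6H5 → C:6 H:5
  + N(CH3)2 → N:1 C:2 H:6
Element totals:
  C: 11
  H: 13
  N: 3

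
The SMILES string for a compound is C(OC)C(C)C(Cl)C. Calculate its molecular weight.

136.62 g/mol

Atom tally by fragment:
  CH3OCH2 → C:2 H:5 O:1
  CH(CH3) → C:2 H:4
  CH(Cl) → C:1 H:1 Cl:1
  CH3 → C:1 H:3
Element totals:
  C: 6
  H: 13
  Cl: 1
  O: 1
Molecular formula: C6H13ClO.
  M = 6(12.011) + 13(1.008) + 35.45 + 15.999
    = 72.066 + 13.104 + 35.450 + 15.999 = 136.619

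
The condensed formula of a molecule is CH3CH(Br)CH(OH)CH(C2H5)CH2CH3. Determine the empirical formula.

Atom tally by fragment:
  CH3 → C:1 H:3
  CH(Br) → C:1 H:1 Br:1
  CH(OH) → C:1 H:2 O:1
  CH(C2H5) → C:3 H:6
  CH2 → C:1 H:2
  CH3 → C:1 H:3
Element totals:
  C: 8
  H: 17
  Br: 1
  O: 1
Molecular formula: C8H17BrO.
gcd of subscripts (1, 8, 17, 1) = 1, so the empirical formula equals the molecular formula.

C8H17BrO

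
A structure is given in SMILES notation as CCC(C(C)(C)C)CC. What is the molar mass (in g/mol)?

Atom tally by fragment:
  CH3 → C:1 H:3
  CH2 → C:1 H:2
  CH(C(CH3)3) → C:5 H:10
  CH2 → C:1 H:2
  CH3 → C:1 H:3
Element totals:
  C: 9
  H: 20
Molecular formula: C9H20.
  M = 9(12.011) + 20(1.008)
    = 108.099 + 20.160 = 128.259

128.26 g/mol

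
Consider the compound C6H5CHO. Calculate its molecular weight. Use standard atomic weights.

Element totals:
  C: 7
  H: 6
  O: 1
Molecular formula: C7H6O.
  M = 7(12.011) + 6(1.008) + 15.999
    = 84.077 + 6.048 + 15.999 = 106.124

106.12 g/mol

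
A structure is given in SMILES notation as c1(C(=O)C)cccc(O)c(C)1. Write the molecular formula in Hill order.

Atom tally by fragment:
  benzene ring core → C:6 H:6
  (− 3 ring H displaced by substituents)
  + COCH3 → C:2 H:3 O:1
  + OH → O:1 H:1
  + CH3 → C:1 H:3
Element totals:
  C: 9
  H: 10
  O: 2

C9H10O2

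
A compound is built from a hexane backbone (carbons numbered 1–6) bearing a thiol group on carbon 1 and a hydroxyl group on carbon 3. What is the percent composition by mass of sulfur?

23.88%

Atom tally by fragment:
  HSCH2 → C:1 H:3 S:1
  CH2 → C:1 H:2
  CH(OH) → C:1 H:2 O:1
  CH2 → C:1 H:2
  CH2 → C:1 H:2
  CH3 → C:1 H:3
Element totals:
  C: 6
  H: 14
  O: 1
  S: 1
Molecular formula: C6H14OS.
Molar mass = 134.237 g/mol.
Mass from S: 1 × 32.06 = 32.060 g/mol.
%S = 32.060 / 134.237 × 100 = 23.88%.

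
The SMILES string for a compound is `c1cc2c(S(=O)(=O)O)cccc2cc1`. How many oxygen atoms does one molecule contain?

3

Atom tally by fragment:
  naphthalene ring system core → C:10 H:8
  (− 1 ring H displaced by substituents)
  + SO3H → S:1 O:3 H:1
Element totals:
  C: 10
  H: 8
  O: 3
  S: 1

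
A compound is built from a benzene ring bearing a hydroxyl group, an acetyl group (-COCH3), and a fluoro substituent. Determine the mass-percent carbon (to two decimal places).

Atom tally by fragment:
  benzene ring core → C:6 H:6
  (− 3 ring H displaced by substituents)
  + OH → O:1 H:1
  + COCH3 → C:2 H:3 O:1
  + F → F:1
Element totals:
  C: 8
  H: 7
  F: 1
  O: 2
Molecular formula: C8H7FO2.
Molar mass = 154.140 g/mol.
Mass from C: 8 × 12.011 = 96.088 g/mol.
%C = 96.088 / 154.140 × 100 = 62.34%.

62.34%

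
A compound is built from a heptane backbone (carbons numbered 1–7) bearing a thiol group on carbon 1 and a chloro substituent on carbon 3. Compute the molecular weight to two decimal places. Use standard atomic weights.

Atom tally by fragment:
  HSCH2 → C:1 H:3 S:1
  CH2 → C:1 H:2
  CH(Cl) → C:1 H:1 Cl:1
  CH2 → C:1 H:2
  CH2 → C:1 H:2
  CH2 → C:1 H:2
  CH3 → C:1 H:3
Element totals:
  C: 7
  H: 15
  Cl: 1
  S: 1
Molecular formula: C7H15ClS.
  M = 7(12.011) + 15(1.008) + 35.45 + 32.06
    = 84.077 + 15.120 + 35.450 + 32.060 = 166.707

166.71 g/mol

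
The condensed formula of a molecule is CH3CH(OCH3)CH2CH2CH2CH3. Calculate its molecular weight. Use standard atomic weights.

116.20 g/mol

Element totals:
  C: 7
  H: 16
  O: 1
Molecular formula: C7H16O.
  M = 7(12.011) + 16(1.008) + 15.999
    = 84.077 + 16.128 + 15.999 = 116.204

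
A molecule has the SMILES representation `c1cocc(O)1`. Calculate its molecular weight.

84.07 g/mol

Atom tally by fragment:
  furan ring core → C:4 H:4 O:1
  (− 1 ring H displaced by substituents)
  + OH → O:1 H:1
Element totals:
  C: 4
  H: 4
  O: 2
Molecular formula: C4H4O2.
  M = 4(12.011) + 4(1.008) + 2(15.999)
    = 48.044 + 4.032 + 31.998 = 84.074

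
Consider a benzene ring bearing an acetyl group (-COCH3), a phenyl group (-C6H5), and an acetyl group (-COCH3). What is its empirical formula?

C8H7O

Atom tally by fragment:
  benzene ring core → C:6 H:6
  (− 3 ring H displaced by substituents)
  + COCH3 → C:2 H:3 O:1
  + C6H5 → C:6 H:5
  + COCH3 → C:2 H:3 O:1
Element totals:
  C: 16
  H: 14
  O: 2
Molecular formula: C16H14O2.
gcd of subscripts = 2; dividing each by 2:
  C: 16/2 = 8
  H: 14/2 = 7
  O: 2/2 = 1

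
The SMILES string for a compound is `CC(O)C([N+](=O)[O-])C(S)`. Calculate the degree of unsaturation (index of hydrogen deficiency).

Atom tally by fragment:
  CH3 → C:1 H:3
  CH(OH) → C:1 H:2 O:1
  CH(NO2) → C:1 H:1 N:1 O:2
  CH2SH → C:1 H:3 S:1
Element totals:
  C: 4
  H: 9
  N: 1
  O: 3
  S: 1
Molecular formula: C4H9NO3S.
DoU = (2C + 2 + N − H − X) / 2 = (2·4 + 2 + 1 − 9 − 0) / 2 = 1.

1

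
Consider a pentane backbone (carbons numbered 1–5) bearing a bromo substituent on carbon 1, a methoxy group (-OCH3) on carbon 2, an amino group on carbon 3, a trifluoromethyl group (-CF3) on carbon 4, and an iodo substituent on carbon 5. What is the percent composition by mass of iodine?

Atom tally by fragment:
  BrCH2 → C:1 H:2 Br:1
  CH(OCH3) → C:2 H:4 O:1
  CH(NH2) → C:1 H:3 N:1
  CH(CF3) → C:2 H:1 F:3
  CH2I → C:1 H:2 I:1
Element totals:
  C: 7
  H: 12
  Br: 1
  F: 3
  I: 1
  N: 1
  O: 1
Molecular formula: C7H12BrF3INO.
Molar mass = 389.981 g/mol.
Mass from I: 1 × 126.904 = 126.904 g/mol.
%I = 126.904 / 389.981 × 100 = 32.54%.

32.54%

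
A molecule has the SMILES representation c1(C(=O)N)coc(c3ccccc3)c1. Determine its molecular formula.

C11H9NO2

Atom tally by fragment:
  furan ring core → C:4 H:4 O:1
  (− 2 ring H displaced by substituents)
  + CONH2 → C:1 H:2 O:1 N:1
  + C6H5 → C:6 H:5
Element totals:
  C: 11
  H: 9
  N: 1
  O: 2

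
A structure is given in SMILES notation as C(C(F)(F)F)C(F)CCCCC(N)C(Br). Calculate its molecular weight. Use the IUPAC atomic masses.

294.13 g/mol

Atom tally by fragment:
  F3CCH2 → C:2 H:2 F:3
  CH(F) → C:1 H:1 F:1
  CH2 → C:1 H:2
  CH2 → C:1 H:2
  CH2 → C:1 H:2
  CH2 → C:1 H:2
  CH(NH2) → C:1 H:3 N:1
  CH2Br → C:1 H:2 Br:1
Element totals:
  C: 9
  H: 16
  Br: 1
  F: 4
  N: 1
Molecular formula: C9H16BrF4N.
  M = 9(12.011) + 16(1.008) + 79.904 + 4(18.998) + 14.007
    = 108.099 + 16.128 + 79.904 + 75.992 + 14.007 = 294.130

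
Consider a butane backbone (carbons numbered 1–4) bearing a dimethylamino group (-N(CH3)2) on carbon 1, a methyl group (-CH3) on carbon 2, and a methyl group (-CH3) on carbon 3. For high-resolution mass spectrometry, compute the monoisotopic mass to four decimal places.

129.1517

Atom tally by fragment:
  (CH3)2NCH2 → C:3 H:8 N:1
  CH(CH3) → C:2 H:4
  CH(CH3) → C:2 H:4
  CH3 → C:1 H:3
Element totals:
  C: 8
  H: 19
  N: 1
Molecular formula: C8H19N.
  M = 8(12.0) + 19(1.007825) + 14.003074
    = 96.000000 + 19.148675 + 14.003074 = 129.151749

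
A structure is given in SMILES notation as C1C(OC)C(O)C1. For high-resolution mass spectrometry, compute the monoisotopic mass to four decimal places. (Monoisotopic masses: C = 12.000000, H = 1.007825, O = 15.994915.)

102.0681

Atom tally by fragment:
  cyclobutane ring core → C:4 H:8
  (− 2 ring H displaced by substituents)
  + OCH3 → C:1 H:3 O:1
  + OH → O:1 H:1
Element totals:
  C: 5
  H: 10
  O: 2
Molecular formula: C5H10O2.
  M = 5(12.0) + 10(1.007825) + 2(15.994915)
    = 60.000000 + 10.078250 + 31.989830 = 102.068080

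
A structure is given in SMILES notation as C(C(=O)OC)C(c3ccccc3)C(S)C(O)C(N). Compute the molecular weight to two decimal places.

Atom tally by fragment:
  CH3OOCCH2 → C:3 H:5 O:2
  CH(C6H5) → C:7 H:6
  CH(SH) → C:1 H:2 S:1
  CH(OH) → C:1 H:2 O:1
  CH2NH2 → C:1 H:4 N:1
Element totals:
  C: 13
  H: 19
  N: 1
  O: 3
  S: 1
Molecular formula: C13H19NO3S.
  M = 13(12.011) + 19(1.008) + 14.007 + 3(15.999) + 32.06
    = 156.143 + 19.152 + 14.007 + 47.997 + 32.060 = 269.359

269.36 g/mol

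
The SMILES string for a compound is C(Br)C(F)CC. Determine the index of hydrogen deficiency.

0

Atom tally by fragment:
  BrCH2 → C:1 H:2 Br:1
  CH(F) → C:1 H:1 F:1
  CH2 → C:1 H:2
  CH3 → C:1 H:3
Element totals:
  C: 4
  H: 8
  Br: 1
  F: 1
Molecular formula: C4H8BrF.
DoU = (2C + 2 + N − H − X) / 2 = (2·4 + 2 + 0 − 8 − 2) / 2 = 0.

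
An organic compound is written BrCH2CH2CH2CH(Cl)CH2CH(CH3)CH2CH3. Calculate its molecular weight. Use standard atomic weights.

Atom tally by fragment:
  BrCH2 → C:1 H:2 Br:1
  CH2 → C:1 H:2
  CH2 → C:1 H:2
  CH(Cl) → C:1 H:1 Cl:1
  CH2 → C:1 H:2
  CH(CH3) → C:2 H:4
  CH2 → C:1 H:2
  CH3 → C:1 H:3
Element totals:
  C: 9
  H: 18
  Br: 1
  Cl: 1
Molecular formula: C9H18BrCl.
  M = 9(12.011) + 18(1.008) + 79.904 + 35.45
    = 108.099 + 18.144 + 79.904 + 35.450 = 241.597

241.60 g/mol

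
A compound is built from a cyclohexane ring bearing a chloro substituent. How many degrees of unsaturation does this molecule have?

1

Atom tally by fragment:
  cyclohexane ring core → C:6 H:12
  (− 1 ring H displaced by substituents)
  + Cl → Cl:1
Element totals:
  C: 6
  H: 11
  Cl: 1
Molecular formula: C6H11Cl.
DoU = (2C + 2 + N − H − X) / 2 = (2·6 + 2 + 0 − 11 − 1) / 2 = 1.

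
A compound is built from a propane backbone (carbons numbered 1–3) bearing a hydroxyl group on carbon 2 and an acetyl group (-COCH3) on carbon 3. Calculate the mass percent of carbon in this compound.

58.80%

Atom tally by fragment:
  CH3 → C:1 H:3
  CH(OH) → C:1 H:2 O:1
  CH2COCH3 → C:3 H:5 O:1
Element totals:
  C: 5
  H: 10
  O: 2
Molecular formula: C5H10O2.
Molar mass = 102.133 g/mol.
Mass from C: 5 × 12.011 = 60.055 g/mol.
%C = 60.055 / 102.133 × 100 = 58.80%.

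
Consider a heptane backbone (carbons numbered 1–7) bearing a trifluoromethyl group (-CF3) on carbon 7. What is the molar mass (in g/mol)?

168.20 g/mol

Atom tally by fragment:
  CH3 → C:1 H:3
  CH2 → C:1 H:2
  CH2 → C:1 H:2
  CH2 → C:1 H:2
  CH2 → C:1 H:2
  CH2 → C:1 H:2
  CH2CF3 → C:2 H:2 F:3
Element totals:
  C: 8
  H: 15
  F: 3
Molecular formula: C8H15F3.
  M = 8(12.011) + 15(1.008) + 3(18.998)
    = 96.088 + 15.120 + 56.994 = 168.202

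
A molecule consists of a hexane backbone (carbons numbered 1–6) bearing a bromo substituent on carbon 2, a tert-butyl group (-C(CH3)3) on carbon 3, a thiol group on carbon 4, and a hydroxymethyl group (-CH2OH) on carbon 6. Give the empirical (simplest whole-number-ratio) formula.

Atom tally by fragment:
  CH3 → C:1 H:3
  CH(Br) → C:1 H:1 Br:1
  CH(C(CH3)3) → C:5 H:10
  CH(SH) → C:1 H:2 S:1
  CH2 → C:1 H:2
  CH2CH2OH → C:2 H:5 O:1
Element totals:
  C: 11
  H: 23
  Br: 1
  O: 1
  S: 1
Molecular formula: C11H23BrOS.
gcd of subscripts (1, 11, 23, 1, 1) = 1, so the empirical formula equals the molecular formula.

C11H23BrOS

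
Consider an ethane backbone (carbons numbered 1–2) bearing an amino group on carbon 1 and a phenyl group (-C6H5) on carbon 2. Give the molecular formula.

Atom tally by fragment:
  H2NCH2 → C:1 H:4 N:1
  CH2C6H5 → C:7 H:7
Element totals:
  C: 8
  H: 11
  N: 1

C8H11N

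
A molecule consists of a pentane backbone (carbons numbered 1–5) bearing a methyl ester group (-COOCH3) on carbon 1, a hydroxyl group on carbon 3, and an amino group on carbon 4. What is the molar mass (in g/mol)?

161.20 g/mol

Atom tally by fragment:
  CH3OOCCH2 → C:3 H:5 O:2
  CH2 → C:1 H:2
  CH(OH) → C:1 H:2 O:1
  CH(NH2) → C:1 H:3 N:1
  CH3 → C:1 H:3
Element totals:
  C: 7
  H: 15
  N: 1
  O: 3
Molecular formula: C7H15NO3.
  M = 7(12.011) + 15(1.008) + 14.007 + 3(15.999)
    = 84.077 + 15.120 + 14.007 + 47.997 = 161.201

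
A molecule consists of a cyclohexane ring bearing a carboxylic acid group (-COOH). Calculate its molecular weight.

Atom tally by fragment:
  cyclohexane ring core → C:6 H:12
  (− 1 ring H displaced by substituents)
  + COOH → C:1 H:1 O:2
Element totals:
  C: 7
  H: 12
  O: 2
Molecular formula: C7H12O2.
  M = 7(12.011) + 12(1.008) + 2(15.999)
    = 84.077 + 12.096 + 31.998 = 128.171

128.17 g/mol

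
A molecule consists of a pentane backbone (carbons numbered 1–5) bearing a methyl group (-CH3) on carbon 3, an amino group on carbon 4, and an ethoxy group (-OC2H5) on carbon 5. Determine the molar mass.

145.25 g/mol

Atom tally by fragment:
  CH3 → C:1 H:3
  CH2 → C:1 H:2
  CH(CH3) → C:2 H:4
  CH(NH2) → C:1 H:3 N:1
  CH2OC2H5 → C:3 H:7 O:1
Element totals:
  C: 8
  H: 19
  N: 1
  O: 1
Molecular formula: C8H19NO.
  M = 8(12.011) + 19(1.008) + 14.007 + 15.999
    = 96.088 + 19.152 + 14.007 + 15.999 = 145.246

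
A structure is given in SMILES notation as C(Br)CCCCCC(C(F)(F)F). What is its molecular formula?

Atom tally by fragment:
  BrCH2 → C:1 H:2 Br:1
  CH2 → C:1 H:2
  CH2 → C:1 H:2
  CH2 → C:1 H:2
  CH2 → C:1 H:2
  CH2 → C:1 H:2
  CH2CF3 → C:2 H:2 F:3
Element totals:
  C: 8
  H: 14
  Br: 1
  F: 3

C8H14BrF3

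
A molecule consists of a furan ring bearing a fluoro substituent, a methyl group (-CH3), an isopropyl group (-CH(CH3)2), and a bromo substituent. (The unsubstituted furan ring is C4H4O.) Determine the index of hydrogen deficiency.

3

Atom tally by fragment:
  furan ring core → C:4 H:4 O:1
  (− 4 ring H displaced by substituents)
  + F → F:1
  + CH3 → C:1 H:3
  + CH(CH3)2 → C:3 H:7
  + Br → Br:1
Element totals:
  C: 8
  H: 10
  Br: 1
  F: 1
  O: 1
Molecular formula: C8H10BrFO.
DoU = (2C + 2 + N − H − X) / 2 = (2·8 + 2 + 0 − 10 − 2) / 2 = 3.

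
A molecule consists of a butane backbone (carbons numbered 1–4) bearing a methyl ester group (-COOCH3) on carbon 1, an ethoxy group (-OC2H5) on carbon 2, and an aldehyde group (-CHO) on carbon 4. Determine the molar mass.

Atom tally by fragment:
  CH3OOCCH2 → C:3 H:5 O:2
  CH(OC2H5) → C:3 H:6 O:1
  CH2 → C:1 H:2
  CH2CHO → C:2 H:3 O:1
Element totals:
  C: 9
  H: 16
  O: 4
Molecular formula: C9H16O4.
  M = 9(12.011) + 16(1.008) + 4(15.999)
    = 108.099 + 16.128 + 63.996 = 188.223

188.22 g/mol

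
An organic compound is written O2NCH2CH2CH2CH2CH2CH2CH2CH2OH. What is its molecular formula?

C8H17NO3

Atom tally by fragment:
  O2NCH2 → C:1 H:2 N:1 O:2
  CH2 → C:1 H:2
  CH2 → C:1 H:2
  CH2 → C:1 H:2
  CH2 → C:1 H:2
  CH2 → C:1 H:2
  CH2 → C:1 H:2
  CH2OH → C:1 H:3 O:1
Element totals:
  C: 8
  H: 17
  N: 1
  O: 3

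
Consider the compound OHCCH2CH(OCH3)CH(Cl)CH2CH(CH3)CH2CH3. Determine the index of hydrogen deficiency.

Element totals:
  C: 10
  H: 19
  Cl: 1
  O: 2
Molecular formula: C10H19ClO2.
DoU = (2C + 2 + N − H − X) / 2 = (2·10 + 2 + 0 − 19 − 1) / 2 = 1.

1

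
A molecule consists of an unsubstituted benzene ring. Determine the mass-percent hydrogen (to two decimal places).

7.74%

Atom tally by fragment:
  benzene ring core → C:6 H:6
Element totals:
  C: 6
  H: 6
Molecular formula: C6H6.
Molar mass = 78.114 g/mol.
Mass from H: 6 × 1.008 = 6.048 g/mol.
%H = 6.048 / 78.114 × 100 = 7.74%.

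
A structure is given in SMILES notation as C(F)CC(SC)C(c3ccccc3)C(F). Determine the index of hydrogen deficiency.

4

Atom tally by fragment:
  FCH2 → C:1 H:2 F:1
  CH2 → C:1 H:2
  CH(SCH3) → C:2 H:4 S:1
  CH(C6H5) → C:7 H:6
  CH2F → C:1 H:2 F:1
Element totals:
  C: 12
  H: 16
  F: 2
  S: 1
Molecular formula: C12H16F2S.
DoU = (2C + 2 + N − H − X) / 2 = (2·12 + 2 + 0 − 16 − 2) / 2 = 4.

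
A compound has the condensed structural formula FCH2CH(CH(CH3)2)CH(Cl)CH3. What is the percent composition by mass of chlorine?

Atom tally by fragment:
  FCH2 → C:1 H:2 F:1
  CH(CH(CH3)2) → C:4 H:8
  CH(Cl) → C:1 H:1 Cl:1
  CH3 → C:1 H:3
Element totals:
  C: 7
  H: 14
  Cl: 1
  F: 1
Molecular formula: C7H14ClF.
Molar mass = 152.637 g/mol.
Mass from Cl: 1 × 35.45 = 35.450 g/mol.
%Cl = 35.450 / 152.637 × 100 = 23.23%.

23.23%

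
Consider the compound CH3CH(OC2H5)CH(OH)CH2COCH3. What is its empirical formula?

C8H16O3

Atom tally by fragment:
  CH3 → C:1 H:3
  CH(OC2H5) → C:3 H:6 O:1
  CH(OH) → C:1 H:2 O:1
  CH2COCH3 → C:3 H:5 O:1
Element totals:
  C: 8
  H: 16
  O: 3
Molecular formula: C8H16O3.
gcd of subscripts (8, 16, 3) = 1, so the empirical formula equals the molecular formula.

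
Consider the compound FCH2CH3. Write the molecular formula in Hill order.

Element totals:
  C: 2
  H: 5
  F: 1

C2H5F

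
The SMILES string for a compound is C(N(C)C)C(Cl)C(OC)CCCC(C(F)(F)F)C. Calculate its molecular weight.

289.77 g/mol

Atom tally by fragment:
  (CH3)2NCH2 → C:3 H:8 N:1
  CH(Cl) → C:1 H:1 Cl:1
  CH(OCH3) → C:2 H:4 O:1
  CH2 → C:1 H:2
  CH2 → C:1 H:2
  CH2 → C:1 H:2
  CH(CF3) → C:2 H:1 F:3
  CH3 → C:1 H:3
Element totals:
  C: 12
  H: 23
  Cl: 1
  F: 3
  N: 1
  O: 1
Molecular formula: C12H23ClF3NO.
  M = 12(12.011) + 23(1.008) + 35.45 + 3(18.998) + 14.007 + 15.999
    = 144.132 + 23.184 + 35.450 + 56.994 + 14.007 + 15.999 = 289.766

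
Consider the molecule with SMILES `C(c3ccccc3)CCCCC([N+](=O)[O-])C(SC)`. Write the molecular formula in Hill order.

Atom tally by fragment:
  C6H5CH2 → C:7 H:7
  CH2 → C:1 H:2
  CH2 → C:1 H:2
  CH2 → C:1 H:2
  CH2 → C:1 H:2
  CH(NO2) → C:1 H:1 N:1 O:2
  CH2SCH3 → C:2 H:5 S:1
Element totals:
  C: 14
  H: 21
  N: 1
  O: 2
  S: 1

C14H21NO2S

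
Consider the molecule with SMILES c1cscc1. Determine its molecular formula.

C4H4S

Atom tally by fragment:
  thiophene ring core → C:4 H:4 S:1
Element totals:
  C: 4
  H: 4
  S: 1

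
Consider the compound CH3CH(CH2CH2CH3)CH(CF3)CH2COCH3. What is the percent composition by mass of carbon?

Atom tally by fragment:
  CH3 → C:1 H:3
  CH(CH2CH2CH3) → C:4 H:8
  CH(CF3) → C:2 H:1 F:3
  CH2COCH3 → C:3 H:5 O:1
Element totals:
  C: 10
  H: 17
  F: 3
  O: 1
Molecular formula: C10H17F3O.
Molar mass = 210.239 g/mol.
Mass from C: 10 × 12.011 = 120.110 g/mol.
%C = 120.110 / 210.239 × 100 = 57.13%.

57.13%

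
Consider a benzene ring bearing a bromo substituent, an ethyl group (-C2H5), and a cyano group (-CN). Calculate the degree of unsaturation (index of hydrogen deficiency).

6

Atom tally by fragment:
  benzene ring core → C:6 H:6
  (− 3 ring H displaced by substituents)
  + Br → Br:1
  + C2H5 → C:2 H:5
  + CN → C:1 N:1
Element totals:
  C: 9
  H: 8
  Br: 1
  N: 1
Molecular formula: C9H8BrN.
DoU = (2C + 2 + N − H − X) / 2 = (2·9 + 2 + 1 − 8 − 1) / 2 = 6.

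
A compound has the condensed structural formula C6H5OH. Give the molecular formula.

Atom tally by fragment:
  benzene ring core → C:6 H:6
  (− 1 ring H displaced by substituents)
  + OH → O:1 H:1
Element totals:
  C: 6
  H: 6
  O: 1

C6H6O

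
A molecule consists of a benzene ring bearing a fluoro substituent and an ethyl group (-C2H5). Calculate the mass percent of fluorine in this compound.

Atom tally by fragment:
  benzene ring core → C:6 H:6
  (− 2 ring H displaced by substituents)
  + F → F:1
  + C2H5 → C:2 H:5
Element totals:
  C: 8
  H: 9
  F: 1
Molecular formula: C8H9F.
Molar mass = 124.158 g/mol.
Mass from F: 1 × 18.998 = 18.998 g/mol.
%F = 18.998 / 124.158 × 100 = 15.30%.

15.30%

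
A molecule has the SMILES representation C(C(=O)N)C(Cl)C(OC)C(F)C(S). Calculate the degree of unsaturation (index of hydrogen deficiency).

1

Atom tally by fragment:
  H2NOCCH2 → C:2 H:4 O:1 N:1
  CH(Cl) → C:1 H:1 Cl:1
  CH(OCH3) → C:2 H:4 O:1
  CH(F) → C:1 H:1 F:1
  CH2SH → C:1 H:3 S:1
Element totals:
  C: 7
  H: 13
  Cl: 1
  F: 1
  N: 1
  O: 2
  S: 1
Molecular formula: C7H13ClFNO2S.
DoU = (2C + 2 + N − H − X) / 2 = (2·7 + 2 + 1 − 13 − 2) / 2 = 1.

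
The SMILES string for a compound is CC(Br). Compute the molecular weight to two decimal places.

Atom tally by fragment:
  CH3 → C:1 H:3
  CH2Br → C:1 H:2 Br:1
Element totals:
  C: 2
  H: 5
  Br: 1
Molecular formula: C2H5Br.
  M = 2(12.011) + 5(1.008) + 79.904
    = 24.022 + 5.040 + 79.904 = 108.966

108.97 g/mol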